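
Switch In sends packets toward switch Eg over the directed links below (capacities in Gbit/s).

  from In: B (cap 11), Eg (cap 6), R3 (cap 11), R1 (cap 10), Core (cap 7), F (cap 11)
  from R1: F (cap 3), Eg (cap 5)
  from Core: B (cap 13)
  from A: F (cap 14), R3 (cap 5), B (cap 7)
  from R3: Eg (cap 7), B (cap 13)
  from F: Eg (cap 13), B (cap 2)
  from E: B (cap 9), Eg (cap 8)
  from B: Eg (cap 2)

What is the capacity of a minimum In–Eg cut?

33

Augment In→Eg: bottleneck 6, flow now 6.
Augment In→R1→Eg: bottleneck 5, flow now 11.
Augment In→R3→Eg: bottleneck 7, flow now 18.
Augment In→F→Eg: bottleneck 11, flow now 29.
Augment In→B→Eg: bottleneck 2, flow now 31.
Augment In→R1→F→Eg: bottleneck 2, flow now 33.
No augmenting path remains; maximum flow = 33.
By max-flow min-cut, the minimum cut capacity equals the max flow.
In the residual graph, reachable from In: {In, R1, Core, R3, F, B}.
Min-cut edges: In→Eg (6), R1→Eg (5), R3→Eg (7), F→Eg (13), B→Eg (2); capacity 6 + 5 + 7 + 13 + 2 = 33.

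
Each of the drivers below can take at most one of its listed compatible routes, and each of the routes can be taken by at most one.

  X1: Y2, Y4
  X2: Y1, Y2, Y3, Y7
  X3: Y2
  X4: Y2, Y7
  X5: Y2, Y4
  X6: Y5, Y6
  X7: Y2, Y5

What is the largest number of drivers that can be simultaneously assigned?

Unit-capacity flow: source→left, listed edges, right→sink; max matching = max flow.
Augmenting path X1→Y2 (+1); matched 1.
Augmenting path X2→Y1 (+1); matched 2.
Augmenting path X4→Y7 (+1); matched 3.
Augmenting path X5→Y4 (+1); matched 4.
Augmenting path X6→Y5 (+1); matched 5.
Augmenting path X7→Y5→X6→Y6 (+1); matched 6.
No augmenting path remains; maximum matching = 6.
König certificate: {X2, X4, X6, X7, Y2, Y4} is a vertex cover of size 6 (every listed pair touches it), so no matching can be larger.

6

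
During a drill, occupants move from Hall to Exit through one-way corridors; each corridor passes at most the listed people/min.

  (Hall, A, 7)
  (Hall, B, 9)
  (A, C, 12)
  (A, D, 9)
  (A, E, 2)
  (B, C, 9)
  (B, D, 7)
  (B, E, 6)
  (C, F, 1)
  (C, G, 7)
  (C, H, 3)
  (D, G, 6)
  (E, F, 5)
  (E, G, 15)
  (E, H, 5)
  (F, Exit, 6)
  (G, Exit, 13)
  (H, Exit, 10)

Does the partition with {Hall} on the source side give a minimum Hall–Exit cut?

Yes — it is a minimum cut (capacity 16).

Given cut capacity: 7 + 9 = 16.
Augment Hall→A→C→F→Exit: bottleneck 1, flow now 1.
Augment Hall→A→C→G→Exit: bottleneck 6, flow now 7.
Augment Hall→B→C→G→Exit: bottleneck 1, flow now 8.
Augment Hall→B→C→H→Exit: bottleneck 3, flow now 11.
Augment Hall→B→D→G→Exit: bottleneck 5, flow now 16.
No augmenting path remains; maximum flow = 16.
Cut capacity 16 equals the max flow, so it is a minimum cut.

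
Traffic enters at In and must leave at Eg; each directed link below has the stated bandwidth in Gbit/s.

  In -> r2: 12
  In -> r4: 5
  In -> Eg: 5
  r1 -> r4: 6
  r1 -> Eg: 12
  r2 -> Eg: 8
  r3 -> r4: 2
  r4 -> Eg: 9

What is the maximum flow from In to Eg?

Augment In→Eg: bottleneck 5, flow now 5.
Augment In→r2→Eg: bottleneck 8, flow now 13.
Augment In→r4→Eg: bottleneck 5, flow now 18.
No augmenting path remains; maximum flow = 18.
In the residual graph, reachable from In: {In, r2}.
Min-cut edges: In→r4 (5), In→Eg (5), r2→Eg (8); capacity 5 + 5 + 8 = 18.
This cut is saturated, so no flow can exceed 18.

18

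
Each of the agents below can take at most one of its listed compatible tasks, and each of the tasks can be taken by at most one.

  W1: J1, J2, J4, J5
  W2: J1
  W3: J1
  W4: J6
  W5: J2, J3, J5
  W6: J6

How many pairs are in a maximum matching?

Unit-capacity flow: source→left, listed edges, right→sink; max matching = max flow.
Augmenting path W1→J1 (+1); matched 1.
Augmenting path W4→J6 (+1); matched 2.
Augmenting path W5→J2 (+1); matched 3.
Augmenting path W2→J1→W1→J4 (+1); matched 4.
No augmenting path remains; maximum matching = 4.
König certificate: {W1, W5, J1, J6} is a vertex cover of size 4 (every listed pair touches it), so no matching can be larger.

4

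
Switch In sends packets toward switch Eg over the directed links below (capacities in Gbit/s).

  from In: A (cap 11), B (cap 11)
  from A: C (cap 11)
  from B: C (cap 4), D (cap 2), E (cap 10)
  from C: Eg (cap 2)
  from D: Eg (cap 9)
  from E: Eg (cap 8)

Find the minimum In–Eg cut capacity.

Augment In→A→C→Eg: bottleneck 2, flow now 2.
Augment In→B→D→Eg: bottleneck 2, flow now 4.
Augment In→B→E→Eg: bottleneck 8, flow now 12.
No augmenting path remains; maximum flow = 12.
By max-flow min-cut, the minimum cut capacity equals the max flow.
In the residual graph, reachable from In: {In, A, B, C, E}.
Min-cut edges: B→D (2), C→Eg (2), E→Eg (8); capacity 2 + 2 + 8 = 12.

12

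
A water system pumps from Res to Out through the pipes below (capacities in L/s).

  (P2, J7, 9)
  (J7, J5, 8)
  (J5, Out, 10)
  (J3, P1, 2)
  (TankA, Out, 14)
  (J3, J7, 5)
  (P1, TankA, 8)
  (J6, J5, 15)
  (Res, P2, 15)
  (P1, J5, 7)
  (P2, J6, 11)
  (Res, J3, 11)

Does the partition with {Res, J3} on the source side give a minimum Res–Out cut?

No — its capacity is 22, but the minimum cut has capacity 12.

Given cut capacity: 15 + 5 + 2 = 22.
Augment Res→P2→J7→J5→Out: bottleneck 8, flow now 8.
Augment Res→P2→J6→J5→Out: bottleneck 2, flow now 10.
Augment Res→J3→P1→TankA→Out: bottleneck 2, flow now 12.
No augmenting path remains; maximum flow = 12.
In the residual graph, reachable from Res: {Res, P2, J3, J7, J6, J5}.
Min-cut edges: J3→P1 (2), J5→Out (10); capacity 2 + 10 = 12.
Cut capacity 22 exceeds the max flow 12, so it is not minimum.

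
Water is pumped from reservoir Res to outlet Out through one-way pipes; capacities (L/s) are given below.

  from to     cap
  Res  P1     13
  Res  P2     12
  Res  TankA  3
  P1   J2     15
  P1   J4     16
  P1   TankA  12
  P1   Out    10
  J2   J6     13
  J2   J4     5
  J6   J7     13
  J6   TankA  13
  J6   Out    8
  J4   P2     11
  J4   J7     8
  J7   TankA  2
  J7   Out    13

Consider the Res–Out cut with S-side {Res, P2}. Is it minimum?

Given cut capacity: 13 + 3 = 16.
Augment Res→P1→Out: bottleneck 10, flow now 10.
Augment Res→P1→J2→J6→Out: bottleneck 3, flow now 13.
No augmenting path remains; maximum flow = 13.
In the residual graph, reachable from Res: {Res, P2, TankA}.
Min-cut edges: Res→P1 (13); capacity 13 = 13.
Cut capacity 16 exceeds the max flow 13, so it is not minimum.

No — its capacity is 16, but the minimum cut has capacity 13.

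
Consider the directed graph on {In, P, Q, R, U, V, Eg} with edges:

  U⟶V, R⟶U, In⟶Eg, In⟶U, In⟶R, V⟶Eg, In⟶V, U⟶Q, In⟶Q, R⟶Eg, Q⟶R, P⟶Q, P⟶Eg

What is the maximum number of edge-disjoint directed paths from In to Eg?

Assign every edge capacity 1; by Menger, the answer equals the max flow.
Path In→Eg (+1); total 1.
Path In→R→Eg (+1); total 2.
Path In→V→Eg (+1); total 3.
No residual In→Eg path; max flow = 3.
Certifying cut of size 3: {In→Eg, R→Eg, V→Eg}.

3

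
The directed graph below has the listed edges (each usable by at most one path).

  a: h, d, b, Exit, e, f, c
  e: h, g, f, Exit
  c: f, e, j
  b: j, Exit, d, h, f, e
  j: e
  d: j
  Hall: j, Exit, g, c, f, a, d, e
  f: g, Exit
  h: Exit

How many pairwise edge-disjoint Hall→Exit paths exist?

5

Assign every edge capacity 1; by Menger, the answer equals the max flow.
Path Hall→Exit (+1); total 1.
Path Hall→a→Exit (+1); total 2.
Path Hall→e→Exit (+1); total 3.
Path Hall→f→Exit (+1); total 4.
Path Hall→c→e→h→Exit (+1); total 5.
No residual Hall→Exit path; max flow = 5.
Certifying cut of size 5: {Hall→Exit, Hall→a, e→Exit, e→h, f→Exit}.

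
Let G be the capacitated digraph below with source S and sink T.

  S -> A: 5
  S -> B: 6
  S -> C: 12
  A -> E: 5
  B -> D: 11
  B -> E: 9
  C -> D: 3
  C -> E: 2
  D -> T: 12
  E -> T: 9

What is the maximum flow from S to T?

Augment S→A→E→T: bottleneck 5, flow now 5.
Augment S→B→D→T: bottleneck 6, flow now 11.
Augment S→C→D→T: bottleneck 3, flow now 14.
Augment S→C→E→T: bottleneck 2, flow now 16.
No augmenting path remains; maximum flow = 16.
In the residual graph, reachable from S: {S, C}.
Min-cut edges: S→A (5), S→B (6), C→D (3), C→E (2); capacity 5 + 6 + 3 + 2 = 16.
This cut is saturated, so no flow can exceed 16.

16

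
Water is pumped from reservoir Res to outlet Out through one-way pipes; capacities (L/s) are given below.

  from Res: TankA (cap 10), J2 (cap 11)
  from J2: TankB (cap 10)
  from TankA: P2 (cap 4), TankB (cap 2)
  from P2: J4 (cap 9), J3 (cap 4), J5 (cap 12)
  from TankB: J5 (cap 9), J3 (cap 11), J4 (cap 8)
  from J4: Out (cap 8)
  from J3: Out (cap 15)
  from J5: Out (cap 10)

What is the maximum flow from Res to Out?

Augment Res→J2→TankB→J4→Out: bottleneck 8, flow now 8.
Augment Res→J2→TankB→J3→Out: bottleneck 2, flow now 10.
Augment Res→TankA→P2→J3→Out: bottleneck 4, flow now 14.
Augment Res→TankA→TankB→J3→Out: bottleneck 2, flow now 16.
No augmenting path remains; maximum flow = 16.
In the residual graph, reachable from Res: {Res, J2, TankA}.
Min-cut edges: J2→TankB (10), TankA→P2 (4), TankA→TankB (2); capacity 10 + 4 + 2 = 16.
This cut is saturated, so no flow can exceed 16.

16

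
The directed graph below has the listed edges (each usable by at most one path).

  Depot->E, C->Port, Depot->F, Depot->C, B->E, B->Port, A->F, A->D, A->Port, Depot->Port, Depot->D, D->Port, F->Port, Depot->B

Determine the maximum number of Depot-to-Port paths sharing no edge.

5

Assign every edge capacity 1; by Menger, the answer equals the max flow.
Path Depot→Port (+1); total 1.
Path Depot→B→Port (+1); total 2.
Path Depot→C→Port (+1); total 3.
Path Depot→D→Port (+1); total 4.
Path Depot→F→Port (+1); total 5.
No residual Depot→Port path; max flow = 5.
Certifying cut of size 5: {Depot→B, Depot→C, Depot→D, Depot→F, Depot→Port}.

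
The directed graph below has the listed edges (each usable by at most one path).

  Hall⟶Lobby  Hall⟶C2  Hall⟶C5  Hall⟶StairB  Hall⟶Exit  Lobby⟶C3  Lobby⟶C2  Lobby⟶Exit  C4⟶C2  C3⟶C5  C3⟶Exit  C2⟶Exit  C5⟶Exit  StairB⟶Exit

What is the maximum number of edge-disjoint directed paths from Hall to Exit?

5

Assign every edge capacity 1; by Menger, the answer equals the max flow.
Path Hall→Exit (+1); total 1.
Path Hall→Lobby→Exit (+1); total 2.
Path Hall→C2→Exit (+1); total 3.
Path Hall→C5→Exit (+1); total 4.
Path Hall→StairB→Exit (+1); total 5.
No residual Hall→Exit path; max flow = 5.
Certifying cut of size 5: {Hall→C2, Hall→C5, Hall→Exit, Hall→Lobby, Hall→StairB}.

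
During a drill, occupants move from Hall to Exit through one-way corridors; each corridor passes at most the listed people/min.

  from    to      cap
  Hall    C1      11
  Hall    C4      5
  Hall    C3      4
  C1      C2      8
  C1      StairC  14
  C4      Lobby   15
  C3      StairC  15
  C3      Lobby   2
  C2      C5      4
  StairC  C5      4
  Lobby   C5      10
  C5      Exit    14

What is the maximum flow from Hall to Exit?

14

Augment Hall→C1→C2→C5→Exit: bottleneck 4, flow now 4.
Augment Hall→C1→StairC→C5→Exit: bottleneck 4, flow now 8.
Augment Hall→C4→Lobby→C5→Exit: bottleneck 5, flow now 13.
Augment Hall→C3→Lobby→C5→Exit: bottleneck 1, flow now 14.
No augmenting path remains; maximum flow = 14.
In the residual graph, reachable from Hall: {Hall, C1, C4, C3, C2, StairC, Lobby, C5}.
Min-cut edges: C5→Exit (14); capacity 14 = 14.
This cut is saturated, so no flow can exceed 14.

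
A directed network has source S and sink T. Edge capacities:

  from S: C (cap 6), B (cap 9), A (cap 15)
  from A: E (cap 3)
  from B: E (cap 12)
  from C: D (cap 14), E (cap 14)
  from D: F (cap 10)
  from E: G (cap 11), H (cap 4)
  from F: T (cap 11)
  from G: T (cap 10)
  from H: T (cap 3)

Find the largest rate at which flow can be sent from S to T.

Augment S→A→E→G→T: bottleneck 3, flow now 3.
Augment S→B→E→G→T: bottleneck 7, flow now 10.
Augment S→B→E→H→T: bottleneck 2, flow now 12.
Augment S→C→D→F→T: bottleneck 6, flow now 18.
No augmenting path remains; maximum flow = 18.
In the residual graph, reachable from S: {S, A}.
Min-cut edges: S→B (9), S→C (6), A→E (3); capacity 9 + 6 + 3 = 18.
This cut is saturated, so no flow can exceed 18.

18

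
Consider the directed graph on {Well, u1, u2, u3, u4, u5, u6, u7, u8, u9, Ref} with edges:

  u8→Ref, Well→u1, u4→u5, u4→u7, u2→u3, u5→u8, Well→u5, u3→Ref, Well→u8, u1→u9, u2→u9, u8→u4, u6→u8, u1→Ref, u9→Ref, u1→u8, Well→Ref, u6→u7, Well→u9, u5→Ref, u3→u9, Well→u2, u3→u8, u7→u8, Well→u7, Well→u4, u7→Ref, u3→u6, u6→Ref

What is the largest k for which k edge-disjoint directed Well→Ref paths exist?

Assign every edge capacity 1; by Menger, the answer equals the max flow.
Path Well→Ref (+1); total 1.
Path Well→u1→Ref (+1); total 2.
Path Well→u5→Ref (+1); total 3.
Path Well→u7→Ref (+1); total 4.
Path Well→u8→Ref (+1); total 5.
Path Well→u9→Ref (+1); total 6.
Path Well→u2→u3→Ref (+1); total 7.
No residual Well→Ref path; max flow = 7.
Certifying cut of size 7: {Well→Ref, Well→u1, Well→u2, Well→u9, u5→Ref, u7→Ref, u8→Ref}.

7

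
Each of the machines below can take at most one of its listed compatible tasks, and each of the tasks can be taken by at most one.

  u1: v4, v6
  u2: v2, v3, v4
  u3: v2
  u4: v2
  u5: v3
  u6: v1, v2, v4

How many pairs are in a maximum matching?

5

Unit-capacity flow: source→left, listed edges, right→sink; max matching = max flow.
Augmenting path u1→v4 (+1); matched 1.
Augmenting path u2→v2 (+1); matched 2.
Augmenting path u5→v3 (+1); matched 3.
Augmenting path u6→v1 (+1); matched 4.
Augmenting path u3→v2→u2→v4→u1→v6 (+1); matched 5.
No augmenting path remains; maximum matching = 5.
König certificate: {u1, u2, u5, u6, v2} is a vertex cover of size 5 (every listed pair touches it), so no matching can be larger.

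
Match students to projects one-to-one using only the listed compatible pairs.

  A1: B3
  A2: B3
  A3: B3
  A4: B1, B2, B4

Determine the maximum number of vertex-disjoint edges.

2

Unit-capacity flow: source→left, listed edges, right→sink; max matching = max flow.
Augmenting path A1→B3 (+1); matched 1.
Augmenting path A4→B1 (+1); matched 2.
No augmenting path remains; maximum matching = 2.
König certificate: {A4, B3} is a vertex cover of size 2 (every listed pair touches it), so no matching can be larger.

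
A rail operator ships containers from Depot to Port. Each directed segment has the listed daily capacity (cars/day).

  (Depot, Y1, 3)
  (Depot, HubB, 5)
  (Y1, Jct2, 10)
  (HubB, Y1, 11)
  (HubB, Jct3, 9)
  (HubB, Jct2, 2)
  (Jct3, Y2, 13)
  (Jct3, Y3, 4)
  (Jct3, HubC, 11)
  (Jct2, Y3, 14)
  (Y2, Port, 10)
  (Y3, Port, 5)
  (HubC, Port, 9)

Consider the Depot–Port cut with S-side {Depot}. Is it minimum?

Given cut capacity: 3 + 5 = 8.
Augment Depot→Y1→Jct2→Y3→Port: bottleneck 3, flow now 3.
Augment Depot→HubB→Jct3→Y2→Port: bottleneck 5, flow now 8.
No augmenting path remains; maximum flow = 8.
Cut capacity 8 equals the max flow, so it is a minimum cut.

Yes — it is a minimum cut (capacity 8).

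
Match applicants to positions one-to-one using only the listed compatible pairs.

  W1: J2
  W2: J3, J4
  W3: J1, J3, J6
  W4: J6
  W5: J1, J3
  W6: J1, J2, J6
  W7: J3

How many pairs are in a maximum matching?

Unit-capacity flow: source→left, listed edges, right→sink; max matching = max flow.
Augmenting path W1→J2 (+1); matched 1.
Augmenting path W2→J3 (+1); matched 2.
Augmenting path W3→J1 (+1); matched 3.
Augmenting path W4→J6 (+1); matched 4.
Augmenting path W5→J3→W2→J4 (+1); matched 5.
No augmenting path remains; maximum matching = 5.
König certificate: {W2, J1, J2, J3, J6} is a vertex cover of size 5 (every listed pair touches it), so no matching can be larger.

5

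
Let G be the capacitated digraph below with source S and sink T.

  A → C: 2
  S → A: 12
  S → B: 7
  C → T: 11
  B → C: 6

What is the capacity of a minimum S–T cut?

Augment S→A→C→T: bottleneck 2, flow now 2.
Augment S→B→C→T: bottleneck 6, flow now 8.
No augmenting path remains; maximum flow = 8.
By max-flow min-cut, the minimum cut capacity equals the max flow.
In the residual graph, reachable from S: {S, A, B}.
Min-cut edges: A→C (2), B→C (6); capacity 2 + 6 = 8.

8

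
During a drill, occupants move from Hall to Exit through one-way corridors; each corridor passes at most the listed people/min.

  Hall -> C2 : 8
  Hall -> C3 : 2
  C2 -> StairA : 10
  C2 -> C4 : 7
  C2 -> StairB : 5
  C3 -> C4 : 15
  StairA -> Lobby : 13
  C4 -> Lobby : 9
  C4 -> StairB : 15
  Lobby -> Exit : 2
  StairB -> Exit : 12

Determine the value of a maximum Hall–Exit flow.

10

Augment Hall→C2→StairB→Exit: bottleneck 5, flow now 5.
Augment Hall→C2→StairA→Lobby→Exit: bottleneck 2, flow now 7.
Augment Hall→C2→C4→StairB→Exit: bottleneck 1, flow now 8.
Augment Hall→C3→C4→StairB→Exit: bottleneck 2, flow now 10.
No augmenting path remains; maximum flow = 10.
In the residual graph, reachable from Hall: {Hall}.
Min-cut edges: Hall→C2 (8), Hall→C3 (2); capacity 8 + 2 = 10.
This cut is saturated, so no flow can exceed 10.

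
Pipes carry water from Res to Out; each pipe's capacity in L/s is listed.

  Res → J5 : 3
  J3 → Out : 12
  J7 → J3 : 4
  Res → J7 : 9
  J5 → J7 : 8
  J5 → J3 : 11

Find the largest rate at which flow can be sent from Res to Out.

7

Augment Res→J5→J3→Out: bottleneck 3, flow now 3.
Augment Res→J7→J3→Out: bottleneck 4, flow now 7.
No augmenting path remains; maximum flow = 7.
In the residual graph, reachable from Res: {Res, J7}.
Min-cut edges: Res→J5 (3), J7→J3 (4); capacity 3 + 4 = 7.
This cut is saturated, so no flow can exceed 7.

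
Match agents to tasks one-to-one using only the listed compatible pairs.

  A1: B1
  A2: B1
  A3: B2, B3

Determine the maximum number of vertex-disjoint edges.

2

Unit-capacity flow: source→left, listed edges, right→sink; max matching = max flow.
Augmenting path A1→B1 (+1); matched 1.
Augmenting path A3→B2 (+1); matched 2.
No augmenting path remains; maximum matching = 2.
König certificate: {A3, B1} is a vertex cover of size 2 (every listed pair touches it), so no matching can be larger.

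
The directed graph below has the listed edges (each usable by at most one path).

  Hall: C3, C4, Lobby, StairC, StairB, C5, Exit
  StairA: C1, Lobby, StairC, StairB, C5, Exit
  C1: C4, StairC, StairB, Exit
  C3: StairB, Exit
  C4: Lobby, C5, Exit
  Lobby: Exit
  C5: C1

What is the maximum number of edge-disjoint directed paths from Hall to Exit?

Assign every edge capacity 1; by Menger, the answer equals the max flow.
Path Hall→Exit (+1); total 1.
Path Hall→C3→Exit (+1); total 2.
Path Hall→C4→Exit (+1); total 3.
Path Hall→Lobby→Exit (+1); total 4.
Path Hall→C5→C1→Exit (+1); total 5.
No residual Hall→Exit path; max flow = 5.
Certifying cut of size 5: {Hall→C3, Hall→C4, Hall→C5, Hall→Exit, Hall→Lobby}.

5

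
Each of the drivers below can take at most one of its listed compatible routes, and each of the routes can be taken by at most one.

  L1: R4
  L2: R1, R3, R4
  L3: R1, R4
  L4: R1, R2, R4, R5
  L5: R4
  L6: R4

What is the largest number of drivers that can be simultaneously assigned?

Unit-capacity flow: source→left, listed edges, right→sink; max matching = max flow.
Augmenting path L1→R4 (+1); matched 1.
Augmenting path L2→R1 (+1); matched 2.
Augmenting path L4→R2 (+1); matched 3.
Augmenting path L3→R1→L2→R3 (+1); matched 4.
No augmenting path remains; maximum matching = 4.
König certificate: {L2, L3, L4, R4} is a vertex cover of size 4 (every listed pair touches it), so no matching can be larger.

4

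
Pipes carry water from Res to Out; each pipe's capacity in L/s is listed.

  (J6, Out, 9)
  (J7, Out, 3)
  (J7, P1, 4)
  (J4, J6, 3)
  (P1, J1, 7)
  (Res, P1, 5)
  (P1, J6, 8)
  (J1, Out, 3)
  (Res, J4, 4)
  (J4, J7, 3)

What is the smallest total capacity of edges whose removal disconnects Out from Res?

Augment Res→J4→J7→Out: bottleneck 3, flow now 3.
Augment Res→J4→J6→Out: bottleneck 1, flow now 4.
Augment Res→P1→J1→Out: bottleneck 3, flow now 7.
Augment Res→P1→J6→Out: bottleneck 2, flow now 9.
No augmenting path remains; maximum flow = 9.
By max-flow min-cut, the minimum cut capacity equals the max flow.
In the residual graph, reachable from Res: {Res}.
Min-cut edges: Res→J4 (4), Res→P1 (5); capacity 4 + 5 = 9.

9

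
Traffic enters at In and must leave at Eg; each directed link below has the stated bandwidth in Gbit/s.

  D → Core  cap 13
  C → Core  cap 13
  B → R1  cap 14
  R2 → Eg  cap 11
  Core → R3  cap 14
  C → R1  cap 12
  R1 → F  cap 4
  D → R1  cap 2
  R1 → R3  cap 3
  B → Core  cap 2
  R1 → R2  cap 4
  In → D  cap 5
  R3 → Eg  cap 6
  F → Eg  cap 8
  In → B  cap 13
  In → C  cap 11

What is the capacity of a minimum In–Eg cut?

Augment In→C→R1→R2→Eg: bottleneck 4, flow now 4.
Augment In→C→R1→R3→Eg: bottleneck 3, flow now 7.
Augment In→C→R1→F→Eg: bottleneck 4, flow now 11.
Augment In→D→Core→R3→Eg: bottleneck 3, flow now 14.
No augmenting path remains; maximum flow = 14.
By max-flow min-cut, the minimum cut capacity equals the max flow.
In the residual graph, reachable from In: {In, C, D, B, R1, Core, R3}.
Min-cut edges: R1→R2 (4), R1→F (4), R3→Eg (6); capacity 4 + 4 + 6 = 14.

14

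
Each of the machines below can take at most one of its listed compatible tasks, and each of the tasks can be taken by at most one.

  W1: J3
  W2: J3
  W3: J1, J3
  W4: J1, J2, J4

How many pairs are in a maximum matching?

3

Unit-capacity flow: source→left, listed edges, right→sink; max matching = max flow.
Augmenting path W1→J3 (+1); matched 1.
Augmenting path W3→J1 (+1); matched 2.
Augmenting path W4→J2 (+1); matched 3.
No augmenting path remains; maximum matching = 3.
König certificate: {W3, W4, J3} is a vertex cover of size 3 (every listed pair touches it), so no matching can be larger.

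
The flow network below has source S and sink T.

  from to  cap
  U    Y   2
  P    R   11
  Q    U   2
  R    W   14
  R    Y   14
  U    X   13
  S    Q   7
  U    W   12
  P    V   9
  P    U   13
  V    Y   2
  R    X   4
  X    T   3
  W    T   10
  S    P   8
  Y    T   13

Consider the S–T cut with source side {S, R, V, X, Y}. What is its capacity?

45

Edges leaving {S, R, V, X, Y}: S→P (8), S→Q (7), R→W (14), X→T (3), Y→T (13).
Cut capacity = 8 + 7 + 14 + 3 + 13 = 45.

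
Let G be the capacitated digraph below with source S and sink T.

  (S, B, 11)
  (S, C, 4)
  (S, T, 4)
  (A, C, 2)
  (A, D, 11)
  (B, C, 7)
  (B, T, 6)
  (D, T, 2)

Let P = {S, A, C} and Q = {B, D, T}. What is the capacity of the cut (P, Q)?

Edges leaving {S, A, C}: S→B (11), S→T (4), A→D (11).
Cut capacity = 11 + 4 + 11 = 26.

26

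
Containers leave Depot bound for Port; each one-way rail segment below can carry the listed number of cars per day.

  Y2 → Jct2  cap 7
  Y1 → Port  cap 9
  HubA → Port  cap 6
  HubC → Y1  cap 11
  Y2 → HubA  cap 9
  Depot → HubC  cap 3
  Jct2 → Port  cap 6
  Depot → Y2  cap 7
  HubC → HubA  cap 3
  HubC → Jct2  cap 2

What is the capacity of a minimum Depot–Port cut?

10

Augment Depot→HubC→Jct2→Port: bottleneck 2, flow now 2.
Augment Depot→HubC→Y1→Port: bottleneck 1, flow now 3.
Augment Depot→Y2→Jct2→Port: bottleneck 4, flow now 7.
Augment Depot→Y2→HubA→Port: bottleneck 3, flow now 10.
No augmenting path remains; maximum flow = 10.
By max-flow min-cut, the minimum cut capacity equals the max flow.
In the residual graph, reachable from Depot: {Depot}.
Min-cut edges: Depot→HubC (3), Depot→Y2 (7); capacity 3 + 7 = 10.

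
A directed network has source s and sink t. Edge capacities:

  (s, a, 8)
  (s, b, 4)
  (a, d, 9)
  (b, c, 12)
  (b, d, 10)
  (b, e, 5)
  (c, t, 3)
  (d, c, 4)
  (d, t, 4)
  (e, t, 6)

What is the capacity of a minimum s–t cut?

Augment s→a→d→t: bottleneck 4, flow now 4.
Augment s→b→c→t: bottleneck 3, flow now 7.
Augment s→b→e→t: bottleneck 1, flow now 8.
Augment s→a→d→c→b→e→t: bottleneck 3, flow now 11. (uses reverse residual edge)
No augmenting path remains; maximum flow = 11.
By max-flow min-cut, the minimum cut capacity equals the max flow.
In the residual graph, reachable from s: {s, a, c, d}.
Min-cut edges: s→b (4), c→t (3), d→t (4); capacity 4 + 3 + 4 = 11.

11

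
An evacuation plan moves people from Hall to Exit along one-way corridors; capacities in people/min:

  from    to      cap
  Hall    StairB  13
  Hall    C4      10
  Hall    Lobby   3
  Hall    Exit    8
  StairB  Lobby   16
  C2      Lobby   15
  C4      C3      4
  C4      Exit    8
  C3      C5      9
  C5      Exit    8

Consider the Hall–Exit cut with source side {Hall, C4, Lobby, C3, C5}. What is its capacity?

37

Edges leaving {Hall, C4, Lobby, C3, C5}: Hall→StairB (13), Hall→Exit (8), C4→Exit (8), C5→Exit (8).
Cut capacity = 13 + 8 + 8 + 8 = 37.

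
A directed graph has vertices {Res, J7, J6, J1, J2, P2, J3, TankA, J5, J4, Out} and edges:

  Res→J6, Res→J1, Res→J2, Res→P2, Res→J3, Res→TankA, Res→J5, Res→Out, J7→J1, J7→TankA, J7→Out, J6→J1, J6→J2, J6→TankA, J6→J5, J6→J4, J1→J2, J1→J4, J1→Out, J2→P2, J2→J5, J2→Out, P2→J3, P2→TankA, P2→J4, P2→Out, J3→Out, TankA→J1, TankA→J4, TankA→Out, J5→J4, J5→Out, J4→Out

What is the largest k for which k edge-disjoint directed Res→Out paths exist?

Assign every edge capacity 1; by Menger, the answer equals the max flow.
Path Res→Out (+1); total 1.
Path Res→J1→Out (+1); total 2.
Path Res→J2→Out (+1); total 3.
Path Res→P2→Out (+1); total 4.
Path Res→J3→Out (+1); total 5.
Path Res→TankA→Out (+1); total 6.
Path Res→J5→Out (+1); total 7.
Path Res→J6→J4→Out (+1); total 8.
No residual Res→Out path; max flow = 8.
Certifying cut of size 8: {Res→J1, Res→J2, Res→J3, Res→J5, Res→J6, Res→Out, Res→P2, Res→TankA}.

8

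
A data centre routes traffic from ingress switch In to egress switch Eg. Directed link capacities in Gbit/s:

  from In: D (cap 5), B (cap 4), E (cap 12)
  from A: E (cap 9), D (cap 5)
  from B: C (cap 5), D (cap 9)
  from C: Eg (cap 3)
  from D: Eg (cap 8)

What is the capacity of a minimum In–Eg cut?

9

Augment In→D→Eg: bottleneck 5, flow now 5.
Augment In→B→C→Eg: bottleneck 3, flow now 8.
Augment In→B→D→Eg: bottleneck 1, flow now 9.
No augmenting path remains; maximum flow = 9.
By max-flow min-cut, the minimum cut capacity equals the max flow.
In the residual graph, reachable from In: {In, E}.
Min-cut edges: In→B (4), In→D (5); capacity 4 + 5 = 9.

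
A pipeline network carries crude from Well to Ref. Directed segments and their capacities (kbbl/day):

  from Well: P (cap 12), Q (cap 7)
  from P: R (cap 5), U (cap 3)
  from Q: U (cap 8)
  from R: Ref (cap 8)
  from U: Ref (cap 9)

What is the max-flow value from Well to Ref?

14

Augment Well→P→R→Ref: bottleneck 5, flow now 5.
Augment Well→P→U→Ref: bottleneck 3, flow now 8.
Augment Well→Q→U→Ref: bottleneck 6, flow now 14.
No augmenting path remains; maximum flow = 14.
In the residual graph, reachable from Well: {Well, P, Q, U}.
Min-cut edges: P→R (5), U→Ref (9); capacity 5 + 9 = 14.
This cut is saturated, so no flow can exceed 14.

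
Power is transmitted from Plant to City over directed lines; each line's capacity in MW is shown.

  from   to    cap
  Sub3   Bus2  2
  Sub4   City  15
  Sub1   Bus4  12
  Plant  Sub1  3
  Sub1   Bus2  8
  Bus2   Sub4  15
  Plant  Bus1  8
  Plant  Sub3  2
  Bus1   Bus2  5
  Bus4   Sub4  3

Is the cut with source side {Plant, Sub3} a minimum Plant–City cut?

No — its capacity is 13, but the minimum cut has capacity 10.

Given cut capacity: 8 + 3 + 2 = 13.
Augment Plant→Bus1→Bus2→Sub4→City: bottleneck 5, flow now 5.
Augment Plant→Sub1→Bus2→Sub4→City: bottleneck 3, flow now 8.
Augment Plant→Sub3→Bus2→Sub4→City: bottleneck 2, flow now 10.
No augmenting path remains; maximum flow = 10.
In the residual graph, reachable from Plant: {Plant, Bus1}.
Min-cut edges: Plant→Sub1 (3), Plant→Sub3 (2), Bus1→Bus2 (5); capacity 3 + 2 + 5 = 10.
Cut capacity 13 exceeds the max flow 10, so it is not minimum.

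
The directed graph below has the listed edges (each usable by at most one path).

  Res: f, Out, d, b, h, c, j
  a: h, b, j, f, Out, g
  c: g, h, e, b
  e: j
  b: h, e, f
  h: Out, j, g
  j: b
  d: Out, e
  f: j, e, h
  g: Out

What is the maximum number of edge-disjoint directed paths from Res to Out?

Assign every edge capacity 1; by Menger, the answer equals the max flow.
Path Res→Out (+1); total 1.
Path Res→d→Out (+1); total 2.
Path Res→h→Out (+1); total 3.
Path Res→c→g→Out (+1); total 4.
No residual Res→Out path; max flow = 4.
Certifying cut of size 4: {Res→Out, Res→d, g→Out, h→Out}.

4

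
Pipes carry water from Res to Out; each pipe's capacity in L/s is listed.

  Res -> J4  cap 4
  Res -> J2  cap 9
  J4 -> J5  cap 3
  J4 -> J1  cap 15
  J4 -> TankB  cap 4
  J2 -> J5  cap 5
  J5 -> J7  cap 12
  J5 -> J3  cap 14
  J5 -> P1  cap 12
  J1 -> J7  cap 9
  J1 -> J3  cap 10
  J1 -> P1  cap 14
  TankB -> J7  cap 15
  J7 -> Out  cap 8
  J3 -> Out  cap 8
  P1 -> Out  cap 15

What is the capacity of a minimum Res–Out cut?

9

Augment Res→J4→J5→J7→Out: bottleneck 3, flow now 3.
Augment Res→J4→J1→J7→Out: bottleneck 1, flow now 4.
Augment Res→J2→J5→J7→Out: bottleneck 4, flow now 8.
Augment Res→J2→J5→J3→Out: bottleneck 1, flow now 9.
No augmenting path remains; maximum flow = 9.
By max-flow min-cut, the minimum cut capacity equals the max flow.
In the residual graph, reachable from Res: {Res, J2}.
Min-cut edges: Res→J4 (4), J2→J5 (5); capacity 4 + 5 = 9.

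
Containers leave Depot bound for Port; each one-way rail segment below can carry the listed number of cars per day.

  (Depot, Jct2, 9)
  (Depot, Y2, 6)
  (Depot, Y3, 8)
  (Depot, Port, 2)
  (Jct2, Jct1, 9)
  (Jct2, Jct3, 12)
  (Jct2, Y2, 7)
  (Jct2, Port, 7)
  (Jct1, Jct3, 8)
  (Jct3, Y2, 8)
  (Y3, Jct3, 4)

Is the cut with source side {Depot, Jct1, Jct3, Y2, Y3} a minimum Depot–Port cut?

No — its capacity is 11, but the minimum cut has capacity 9.

Given cut capacity: 9 + 2 = 11.
Augment Depot→Port: bottleneck 2, flow now 2.
Augment Depot→Jct2→Port: bottleneck 7, flow now 9.
No augmenting path remains; maximum flow = 9.
In the residual graph, reachable from Depot: {Depot, Jct2, Jct1, Jct3, Y2, Y3}.
Min-cut edges: Depot→Port (2), Jct2→Port (7); capacity 2 + 7 = 9.
Cut capacity 11 exceeds the max flow 9, so it is not minimum.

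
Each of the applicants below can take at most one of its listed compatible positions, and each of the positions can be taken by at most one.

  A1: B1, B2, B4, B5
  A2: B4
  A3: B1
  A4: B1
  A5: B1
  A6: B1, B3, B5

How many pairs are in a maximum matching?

Unit-capacity flow: source→left, listed edges, right→sink; max matching = max flow.
Augmenting path A1→B1 (+1); matched 1.
Augmenting path A2→B4 (+1); matched 2.
Augmenting path A6→B3 (+1); matched 3.
Augmenting path A3→B1→A1→B2 (+1); matched 4.
No augmenting path remains; maximum matching = 4.
König certificate: {A1, A2, A6, B1} is a vertex cover of size 4 (every listed pair touches it), so no matching can be larger.

4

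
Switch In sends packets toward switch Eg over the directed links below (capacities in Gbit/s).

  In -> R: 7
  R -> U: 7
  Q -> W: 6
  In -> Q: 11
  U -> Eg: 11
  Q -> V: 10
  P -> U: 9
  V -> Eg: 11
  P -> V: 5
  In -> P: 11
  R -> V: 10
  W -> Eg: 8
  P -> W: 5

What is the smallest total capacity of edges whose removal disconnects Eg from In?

29

Augment In→P→U→Eg: bottleneck 9, flow now 9.
Augment In→P→V→Eg: bottleneck 2, flow now 11.
Augment In→Q→V→Eg: bottleneck 9, flow now 20.
Augment In→Q→W→Eg: bottleneck 2, flow now 22.
Augment In→R→U→Eg: bottleneck 2, flow now 24.
Augment In→R→U→P→W→Eg: bottleneck 5, flow now 29. (uses reverse residual edge)
No augmenting path remains; maximum flow = 29.
By max-flow min-cut, the minimum cut capacity equals the max flow.
In the residual graph, reachable from In: {In}.
Min-cut edges: In→P (11), In→Q (11), In→R (7); capacity 11 + 11 + 7 = 29.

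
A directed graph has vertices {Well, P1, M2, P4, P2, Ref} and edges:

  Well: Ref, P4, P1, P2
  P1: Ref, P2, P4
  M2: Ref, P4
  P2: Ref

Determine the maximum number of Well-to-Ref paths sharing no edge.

Assign every edge capacity 1; by Menger, the answer equals the max flow.
Path Well→Ref (+1); total 1.
Path Well→P1→Ref (+1); total 2.
Path Well→P2→Ref (+1); total 3.
No residual Well→Ref path; max flow = 3.
Certifying cut of size 3: {Well→P1, Well→P2, Well→Ref}.

3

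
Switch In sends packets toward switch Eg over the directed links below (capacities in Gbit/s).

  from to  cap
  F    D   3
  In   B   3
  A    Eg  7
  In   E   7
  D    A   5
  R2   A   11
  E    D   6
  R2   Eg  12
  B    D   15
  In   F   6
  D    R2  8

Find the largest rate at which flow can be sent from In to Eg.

12

Augment In→B→D→A→Eg: bottleneck 3, flow now 3.
Augment In→E→D→A→Eg: bottleneck 2, flow now 5.
Augment In→E→D→R2→Eg: bottleneck 4, flow now 9.
Augment In→F→D→R2→Eg: bottleneck 3, flow now 12.
No augmenting path remains; maximum flow = 12.
In the residual graph, reachable from In: {In, E, F}.
Min-cut edges: In→B (3), E→D (6), F→D (3); capacity 3 + 6 + 3 = 12.
This cut is saturated, so no flow can exceed 12.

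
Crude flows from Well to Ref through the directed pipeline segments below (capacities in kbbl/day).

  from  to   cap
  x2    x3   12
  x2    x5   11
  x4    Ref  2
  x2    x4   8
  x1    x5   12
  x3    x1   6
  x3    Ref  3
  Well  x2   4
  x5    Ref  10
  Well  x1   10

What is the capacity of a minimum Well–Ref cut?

Augment Well→x1→x5→Ref: bottleneck 10, flow now 10.
Augment Well→x2→x3→Ref: bottleneck 3, flow now 13.
Augment Well→x2→x4→Ref: bottleneck 1, flow now 14.
No augmenting path remains; maximum flow = 14.
By max-flow min-cut, the minimum cut capacity equals the max flow.
In the residual graph, reachable from Well: {Well}.
Min-cut edges: Well→x1 (10), Well→x2 (4); capacity 10 + 4 = 14.

14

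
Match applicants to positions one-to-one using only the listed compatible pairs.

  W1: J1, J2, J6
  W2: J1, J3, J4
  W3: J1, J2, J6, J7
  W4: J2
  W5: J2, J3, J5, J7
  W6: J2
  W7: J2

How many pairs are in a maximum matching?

Unit-capacity flow: source→left, listed edges, right→sink; max matching = max flow.
Augmenting path W1→J1 (+1); matched 1.
Augmenting path W2→J3 (+1); matched 2.
Augmenting path W3→J2 (+1); matched 3.
Augmenting path W5→J5 (+1); matched 4.
Augmenting path W4→J2→W3→J6 (+1); matched 5.
No augmenting path remains; maximum matching = 5.
König certificate: {W1, W2, W3, W5, J2} is a vertex cover of size 5 (every listed pair touches it), so no matching can be larger.

5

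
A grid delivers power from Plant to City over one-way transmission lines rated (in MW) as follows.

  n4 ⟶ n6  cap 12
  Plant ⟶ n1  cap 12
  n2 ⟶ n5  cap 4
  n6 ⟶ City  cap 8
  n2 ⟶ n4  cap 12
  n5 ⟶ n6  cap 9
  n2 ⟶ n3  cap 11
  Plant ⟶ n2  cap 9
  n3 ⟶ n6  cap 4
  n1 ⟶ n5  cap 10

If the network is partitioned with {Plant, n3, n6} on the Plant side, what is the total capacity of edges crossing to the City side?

Edges leaving {Plant, n3, n6}: Plant→n1 (12), Plant→n2 (9), n6→City (8).
Cut capacity = 12 + 9 + 8 = 29.

29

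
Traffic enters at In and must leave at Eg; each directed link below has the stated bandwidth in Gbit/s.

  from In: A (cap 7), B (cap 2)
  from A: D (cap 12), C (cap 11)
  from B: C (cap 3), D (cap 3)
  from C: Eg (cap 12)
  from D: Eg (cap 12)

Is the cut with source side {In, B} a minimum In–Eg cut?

Given cut capacity: 7 + 3 + 3 = 13.
Augment In→A→C→Eg: bottleneck 7, flow now 7.
Augment In→B→C→Eg: bottleneck 2, flow now 9.
No augmenting path remains; maximum flow = 9.
In the residual graph, reachable from In: {In}.
Min-cut edges: In→A (7), In→B (2); capacity 7 + 2 = 9.
Cut capacity 13 exceeds the max flow 9, so it is not minimum.

No — its capacity is 13, but the minimum cut has capacity 9.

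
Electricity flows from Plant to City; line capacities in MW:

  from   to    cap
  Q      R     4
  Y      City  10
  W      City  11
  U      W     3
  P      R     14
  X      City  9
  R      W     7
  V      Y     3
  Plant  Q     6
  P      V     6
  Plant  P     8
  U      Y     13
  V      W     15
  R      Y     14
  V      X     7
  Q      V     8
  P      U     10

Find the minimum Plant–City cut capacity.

Augment Plant→P→R→W→City: bottleneck 7, flow now 7.
Augment Plant→P→R→Y→City: bottleneck 1, flow now 8.
Augment Plant→Q→R→Y→City: bottleneck 4, flow now 12.
Augment Plant→Q→V→W→City: bottleneck 2, flow now 14.
No augmenting path remains; maximum flow = 14.
By max-flow min-cut, the minimum cut capacity equals the max flow.
In the residual graph, reachable from Plant: {Plant}.
Min-cut edges: Plant→P (8), Plant→Q (6); capacity 8 + 6 = 14.

14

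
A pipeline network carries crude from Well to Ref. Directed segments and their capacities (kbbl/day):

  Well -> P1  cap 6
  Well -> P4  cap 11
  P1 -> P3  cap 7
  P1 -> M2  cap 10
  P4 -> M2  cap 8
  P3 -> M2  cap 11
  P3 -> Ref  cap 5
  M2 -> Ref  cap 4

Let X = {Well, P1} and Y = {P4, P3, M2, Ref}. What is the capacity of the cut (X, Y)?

Edges leaving {Well, P1}: Well→P4 (11), P1→P3 (7), P1→M2 (10).
Cut capacity = 11 + 7 + 10 = 28.

28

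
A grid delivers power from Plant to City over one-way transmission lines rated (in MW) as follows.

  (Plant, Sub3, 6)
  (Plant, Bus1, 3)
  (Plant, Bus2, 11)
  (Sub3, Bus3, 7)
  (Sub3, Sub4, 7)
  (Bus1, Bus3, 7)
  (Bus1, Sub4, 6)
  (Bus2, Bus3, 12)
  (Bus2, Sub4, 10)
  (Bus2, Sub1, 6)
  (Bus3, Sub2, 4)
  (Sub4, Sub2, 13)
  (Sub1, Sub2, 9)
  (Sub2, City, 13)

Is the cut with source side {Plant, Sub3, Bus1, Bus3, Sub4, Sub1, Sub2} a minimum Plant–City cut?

Given cut capacity: 11 + 13 = 24.
Augment Plant→Sub3→Bus3→Sub2→City: bottleneck 4, flow now 4.
Augment Plant→Sub3→Sub4→Sub2→City: bottleneck 2, flow now 6.
Augment Plant→Bus1→Sub4→Sub2→City: bottleneck 3, flow now 9.
Augment Plant→Bus2→Sub4→Sub2→City: bottleneck 4, flow now 13.
No augmenting path remains; maximum flow = 13.
In the residual graph, reachable from Plant: {Plant, Sub3, Bus1, Bus2, Bus3, Sub4, Sub1, Sub2}.
Min-cut edges: Sub2→City (13); capacity 13 = 13.
Cut capacity 24 exceeds the max flow 13, so it is not minimum.

No — its capacity is 24, but the minimum cut has capacity 13.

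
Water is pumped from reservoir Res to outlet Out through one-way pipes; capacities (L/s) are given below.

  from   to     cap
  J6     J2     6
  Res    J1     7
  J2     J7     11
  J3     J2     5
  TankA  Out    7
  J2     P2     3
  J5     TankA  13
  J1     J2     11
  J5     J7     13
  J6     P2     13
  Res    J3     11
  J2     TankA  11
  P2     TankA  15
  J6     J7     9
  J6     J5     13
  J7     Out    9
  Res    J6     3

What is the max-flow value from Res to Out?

15

Augment Res→J6→J7→Out: bottleneck 3, flow now 3.
Augment Res→J1→J2→J7→Out: bottleneck 6, flow now 9.
Augment Res→J1→J2→TankA→Out: bottleneck 1, flow now 10.
Augment Res→J3→J2→TankA→Out: bottleneck 5, flow now 15.
No augmenting path remains; maximum flow = 15.
In the residual graph, reachable from Res: {Res, J3}.
Min-cut edges: Res→J1 (7), Res→J6 (3), J3→J2 (5); capacity 7 + 3 + 5 = 15.
This cut is saturated, so no flow can exceed 15.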